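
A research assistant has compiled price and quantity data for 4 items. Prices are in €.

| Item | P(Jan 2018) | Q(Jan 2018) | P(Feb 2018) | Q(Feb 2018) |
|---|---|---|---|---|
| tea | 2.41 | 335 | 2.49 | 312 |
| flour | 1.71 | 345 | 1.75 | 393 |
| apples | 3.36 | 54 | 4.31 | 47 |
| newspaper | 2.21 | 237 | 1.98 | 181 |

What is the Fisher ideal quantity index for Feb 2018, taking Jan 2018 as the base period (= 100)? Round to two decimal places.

Laspeyres component (base-period weights):
ΣP(Jan 2018)Q(Feb 2018) = 2.41×312 + 1.71×393 + 3.36×47 + 2.21×181 = 751.92 + 672.03 + 157.92 + 400.01 = 1981.88
ΣP(Jan 2018)Q(Jan 2018) = 2.41×335 + 1.71×345 + 3.36×54 + 2.21×237 = 807.35 + 589.95 + 181.44 + 523.77 = 2102.51
L = 1981.88 / 2102.51 × 100 = 94.2626
Paasche component (current-period weights):
ΣP(Feb 2018)Q(Feb 2018) = 2.49×312 + 1.75×393 + 4.31×47 + 1.98×181 = 776.88 + 687.75 + 202.57 + 358.38 = 2025.58
ΣP(Feb 2018)Q(Jan 2018) = 2.49×335 + 1.75×345 + 4.31×54 + 1.98×237 = 834.15 + 603.75 + 232.74 + 469.26 = 2139.9
P = 2025.58 / 2139.9 × 100 = 94.6577
Fisher = √(L × P) = √(94.2626 × 94.6577) = 94.4599

94.46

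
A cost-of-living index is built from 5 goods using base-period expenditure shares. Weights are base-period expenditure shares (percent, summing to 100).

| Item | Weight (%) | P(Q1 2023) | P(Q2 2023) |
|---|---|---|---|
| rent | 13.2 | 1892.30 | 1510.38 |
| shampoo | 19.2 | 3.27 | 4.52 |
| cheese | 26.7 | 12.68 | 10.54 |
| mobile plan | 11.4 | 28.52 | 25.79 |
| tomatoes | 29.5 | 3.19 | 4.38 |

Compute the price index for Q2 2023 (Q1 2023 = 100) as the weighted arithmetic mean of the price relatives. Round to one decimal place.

110.1

rent: 13.2 × (1510.38/1892.30) = 13.2 × 0.798172 = 10.5359
shampoo: 19.2 × (4.52/3.27) = 19.2 × 1.382263 = 26.5394
cheese: 26.7 × (10.54/12.68) = 26.7 × 0.831230 = 22.1938
mobile plan: 11.4 × (25.79/28.52) = 11.4 × 0.904278 = 10.3088
tomatoes: 29.5 × (4.38/3.19) = 29.5 × 1.373041 = 40.5047
Index = Σ wᵢ·(p₁ᵢ/p₀ᵢ) = 10.5359 + 26.5394 + 22.1938 + 10.3088 + 40.5047 = 110.0826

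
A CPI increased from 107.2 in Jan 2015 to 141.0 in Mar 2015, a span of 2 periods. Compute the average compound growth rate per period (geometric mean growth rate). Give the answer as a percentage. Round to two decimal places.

14.69%

Growth factor = (141.0/107.2)^(1/2) = (1.315299)^(1/2) = 1.146865
Growth rate = 1.146865 − 1 = 0.146865 = 14.6865%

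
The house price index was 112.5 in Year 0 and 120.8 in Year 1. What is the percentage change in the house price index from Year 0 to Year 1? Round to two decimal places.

7.38%

Change = (120.8 − 112.5) / 112.5 × 100
       = 8.3 / 112.5 × 100 = 7.3778%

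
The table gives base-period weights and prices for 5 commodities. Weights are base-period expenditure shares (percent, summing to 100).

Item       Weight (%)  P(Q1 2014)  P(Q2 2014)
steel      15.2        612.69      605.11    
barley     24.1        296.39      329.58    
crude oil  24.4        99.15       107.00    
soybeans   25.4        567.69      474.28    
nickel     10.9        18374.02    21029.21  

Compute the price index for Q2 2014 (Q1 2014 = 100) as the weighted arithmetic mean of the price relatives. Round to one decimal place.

steel: 15.2 × (605.11/612.69) = 15.2 × 0.987628 = 15.0120
barley: 24.1 × (329.58/296.39) = 24.1 × 1.111981 = 26.7987
crude oil: 24.4 × (107.00/99.15) = 24.4 × 1.079173 = 26.3318
soybeans: 25.4 × (474.28/567.69) = 25.4 × 0.835456 = 21.2206
nickel: 10.9 × (21029.21/18374.02) = 10.9 × 1.144508 = 12.4751
Index = Σ wᵢ·(p₁ᵢ/p₀ᵢ) = 15.0120 + 26.7987 + 26.3318 + 21.2206 + 12.4751 = 101.8382

101.8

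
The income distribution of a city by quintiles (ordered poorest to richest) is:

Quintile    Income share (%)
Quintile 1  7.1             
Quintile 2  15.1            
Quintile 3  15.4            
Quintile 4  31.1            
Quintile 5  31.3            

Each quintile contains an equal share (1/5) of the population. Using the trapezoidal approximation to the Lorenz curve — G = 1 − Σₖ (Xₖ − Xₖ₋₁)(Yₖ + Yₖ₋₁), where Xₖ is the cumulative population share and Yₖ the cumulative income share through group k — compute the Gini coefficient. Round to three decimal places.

Cumulative income shares Yₖ: 0.0710, 0.2220, 0.3760, 0.6870, 1.0000
Σ (Xₖ−Xₖ₋₁)(Yₖ+Yₖ₋₁) = (1/5)(0.0710+0.0000) + (1/5)(0.2220+0.0710) + (1/5)(0.3760+0.2220) + (1/5)(0.6870+0.3760) + (1/5)(1.0000+0.6870)
  = 0.0142 + 0.0586 + 0.1196 + 0.2126 + 0.3374 = 0.7424
G = 1 − 0.7424 = 0.2576

0.258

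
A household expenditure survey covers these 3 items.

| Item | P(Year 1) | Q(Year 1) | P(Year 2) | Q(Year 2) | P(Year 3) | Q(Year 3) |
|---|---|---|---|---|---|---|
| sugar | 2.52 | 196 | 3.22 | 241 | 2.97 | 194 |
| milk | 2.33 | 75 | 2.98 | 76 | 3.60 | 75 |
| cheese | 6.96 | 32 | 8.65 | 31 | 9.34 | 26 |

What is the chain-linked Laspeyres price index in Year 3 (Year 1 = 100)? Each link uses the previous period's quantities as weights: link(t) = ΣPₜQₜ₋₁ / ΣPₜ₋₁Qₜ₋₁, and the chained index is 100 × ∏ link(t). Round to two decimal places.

Link Year 1→Year 2:
ΣP(Year 2)Q(Year 1) = 3.22×196 + 2.98×75 + 8.65×32 = 631.12 + 223.5 + 276.8 = 1131.42
ΣP(Year 1)Q(Year 1) = 2.52×196 + 2.33×75 + 6.96×32 = 493.92 + 174.75 + 222.72 = 891.39
link = 1131.42/891.39 = 1.269276
Link Year 2→Year 3:
ΣP(Year 3)Q(Year 2) = 2.97×241 + 3.60×76 + 9.34×31 = 715.77 + 273.6 + 289.54 = 1278.91
ΣP(Year 2)Q(Year 2) = 3.22×241 + 2.98×76 + 8.65×31 = 776.02 + 226.48 + 268.15 = 1270.65
link = 1278.91/1270.65 = 1.006501
Chained index = 100 × 1.269276 × 1.006501 = 127.7527

127.75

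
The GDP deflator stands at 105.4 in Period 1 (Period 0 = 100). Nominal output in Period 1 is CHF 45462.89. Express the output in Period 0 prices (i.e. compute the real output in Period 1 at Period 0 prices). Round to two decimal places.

Real = Nominal ÷ (Index/100) = 45462.89 ÷ (105.4/100)
     = 45462.89 ÷ 1.054 = 43133.6717

43133.67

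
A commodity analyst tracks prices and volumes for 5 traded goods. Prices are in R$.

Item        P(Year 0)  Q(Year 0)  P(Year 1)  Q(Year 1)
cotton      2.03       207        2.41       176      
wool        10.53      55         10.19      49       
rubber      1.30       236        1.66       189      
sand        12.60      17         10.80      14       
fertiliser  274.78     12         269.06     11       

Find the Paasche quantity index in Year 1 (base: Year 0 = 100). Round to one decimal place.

Paasche quantity index uses current-period prices as weights.
ΣP(Year 1)·Q(Year 1) = 2.41×176 + 10.19×49 + 1.66×189 + 10.80×14 + 269.06×11 = 424.16 + 499.31 + 313.74 + 151.2 + 2959.66 = 4348.07
ΣP(Year 1)·Q(Year 0) = 2.41×207 + 10.19×55 + 1.66×236 + 10.80×17 + 269.06×12 = 498.87 + 560.45 + 391.76 + 183.6 + 3228.72 = 4863.4
Index = 4348.07 / 4863.4 × 100 = 89.4039

89.4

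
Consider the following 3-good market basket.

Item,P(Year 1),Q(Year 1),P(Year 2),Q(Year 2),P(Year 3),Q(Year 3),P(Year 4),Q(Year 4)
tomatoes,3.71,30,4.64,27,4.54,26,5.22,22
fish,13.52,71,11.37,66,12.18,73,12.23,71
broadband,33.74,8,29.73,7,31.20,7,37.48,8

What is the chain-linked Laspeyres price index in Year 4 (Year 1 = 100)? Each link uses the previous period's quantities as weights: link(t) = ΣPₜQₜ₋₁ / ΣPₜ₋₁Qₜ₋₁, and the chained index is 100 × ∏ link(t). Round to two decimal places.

Link Year 1→Year 2:
ΣP(Year 2)Q(Year 1) = 4.64×30 + 11.37×71 + 29.73×8 = 139.2 + 807.27 + 237.84 = 1184.31
ΣP(Year 1)Q(Year 1) = 3.71×30 + 13.52×71 + 33.74×8 = 111.3 + 959.92 + 269.92 = 1341.14
link = 1184.31/1341.14 = 0.883062
Link Year 2→Year 3:
ΣP(Year 3)Q(Year 2) = 4.54×27 + 12.18×66 + 31.20×7 = 122.58 + 803.88 + 218.4 = 1144.86
ΣP(Year 2)Q(Year 2) = 4.64×27 + 11.37×66 + 29.73×7 = 125.28 + 750.42 + 208.11 = 1083.81
link = 1144.86/1083.81 = 1.056329
Link Year 3→Year 4:
ΣP(Year 4)Q(Year 3) = 5.22×26 + 12.23×73 + 37.48×7 = 135.72 + 892.79 + 262.36 = 1290.87
ΣP(Year 3)Q(Year 3) = 4.54×26 + 12.18×73 + 31.20×7 = 118.04 + 889.14 + 218.4 = 1225.58
link = 1290.87/1225.58 = 1.053273
Chained index = 100 × 0.883062 × 1.056329 × 1.053273 = 98.2497

98.25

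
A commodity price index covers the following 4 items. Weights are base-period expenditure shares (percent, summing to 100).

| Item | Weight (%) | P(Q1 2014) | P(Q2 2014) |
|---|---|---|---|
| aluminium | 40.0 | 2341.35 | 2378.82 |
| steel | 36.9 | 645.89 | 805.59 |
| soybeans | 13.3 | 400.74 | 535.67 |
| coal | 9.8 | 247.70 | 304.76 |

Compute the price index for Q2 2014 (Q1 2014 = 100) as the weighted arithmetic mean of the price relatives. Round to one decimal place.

116.5

aluminium: 40.0 × (2378.82/2341.35) = 40.0 × 1.016004 = 40.6401
steel: 36.9 × (805.59/645.89) = 36.9 × 1.247256 = 46.0237
soybeans: 13.3 × (535.67/400.74) = 13.3 × 1.336702 = 17.7781
coal: 9.8 × (304.76/247.70) = 9.8 × 1.230359 = 12.0575
Index = Σ wᵢ·(p₁ᵢ/p₀ᵢ) = 40.6401 + 46.0237 + 17.7781 + 12.0575 = 116.4995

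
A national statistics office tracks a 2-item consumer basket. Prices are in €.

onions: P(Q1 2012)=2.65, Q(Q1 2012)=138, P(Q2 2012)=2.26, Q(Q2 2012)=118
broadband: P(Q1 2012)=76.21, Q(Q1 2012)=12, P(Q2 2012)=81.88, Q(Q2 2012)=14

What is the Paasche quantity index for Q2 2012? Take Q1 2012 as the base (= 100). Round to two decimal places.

109.16

Paasche quantity index uses current-period prices as weights.
ΣP(Q2 2012)·Q(Q2 2012) = 2.26×118 + 81.88×14 = 266.68 + 1146.32 = 1413
ΣP(Q2 2012)·Q(Q1 2012) = 2.26×138 + 81.88×12 = 311.88 + 982.56 = 1294.44
Index = 1413 / 1294.44 × 100 = 109.1592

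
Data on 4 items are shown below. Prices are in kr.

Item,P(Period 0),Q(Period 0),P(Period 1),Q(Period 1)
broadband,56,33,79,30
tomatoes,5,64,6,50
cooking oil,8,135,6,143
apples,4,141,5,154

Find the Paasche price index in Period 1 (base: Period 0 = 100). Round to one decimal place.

Paasche price index uses current-period quantities as weights.
ΣP(Period 1)·Q(Period 1) = 79×30 + 6×50 + 6×143 + 5×154 = 2370 + 300 + 858 + 770 = 4298
ΣP(Period 0)·Q(Period 1) = 56×30 + 5×50 + 8×143 + 4×154 = 1680 + 250 + 1144 + 616 = 3690
Index = 4298 / 3690 × 100 = 116.4770

116.5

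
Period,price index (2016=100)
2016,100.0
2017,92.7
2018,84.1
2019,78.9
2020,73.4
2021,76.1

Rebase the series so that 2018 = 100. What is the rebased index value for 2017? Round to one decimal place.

110.2

Rebased(2017) = 92.7 / 84.1 × 100 = 110.2259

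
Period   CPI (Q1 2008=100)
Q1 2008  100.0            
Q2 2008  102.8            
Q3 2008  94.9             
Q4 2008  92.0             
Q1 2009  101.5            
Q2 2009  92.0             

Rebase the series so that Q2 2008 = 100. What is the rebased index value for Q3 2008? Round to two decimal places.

Rebased(Q3 2008) = 94.9 / 102.8 × 100 = 92.3152

92.32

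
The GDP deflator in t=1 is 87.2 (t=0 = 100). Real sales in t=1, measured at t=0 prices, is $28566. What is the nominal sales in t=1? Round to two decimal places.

Nominal = Real × (Index/100) = 28566 × (87.2/100)
        = 28566 × 0.872 = 24909.5520

24909.55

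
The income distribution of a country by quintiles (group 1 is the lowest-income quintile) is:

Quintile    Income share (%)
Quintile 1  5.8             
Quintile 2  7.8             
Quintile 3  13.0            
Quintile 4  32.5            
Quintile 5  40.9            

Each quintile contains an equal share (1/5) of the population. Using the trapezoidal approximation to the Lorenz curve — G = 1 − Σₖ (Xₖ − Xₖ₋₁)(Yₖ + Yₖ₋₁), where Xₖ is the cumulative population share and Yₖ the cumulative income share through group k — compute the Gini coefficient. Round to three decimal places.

Cumulative income shares Yₖ: 0.0580, 0.1360, 0.2660, 0.5910, 1.0000
Σ (Xₖ−Xₖ₋₁)(Yₖ+Yₖ₋₁) = (1/5)(0.0580+0.0000) + (1/5)(0.1360+0.0580) + (1/5)(0.2660+0.1360) + (1/5)(0.5910+0.2660) + (1/5)(1.0000+0.5910)
  = 0.0116 + 0.0388 + 0.0804 + 0.1714 + 0.3182 = 0.6204
G = 1 − 0.6204 = 0.3796

0.380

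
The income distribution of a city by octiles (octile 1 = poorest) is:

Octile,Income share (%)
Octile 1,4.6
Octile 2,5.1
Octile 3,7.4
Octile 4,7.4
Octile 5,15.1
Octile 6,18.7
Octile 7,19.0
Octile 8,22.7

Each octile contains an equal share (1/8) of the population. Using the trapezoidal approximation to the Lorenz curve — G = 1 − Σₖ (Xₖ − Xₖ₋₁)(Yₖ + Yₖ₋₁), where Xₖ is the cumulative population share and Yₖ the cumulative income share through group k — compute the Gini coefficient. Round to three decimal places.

0.297

Cumulative income shares Yₖ: 0.0460, 0.0970, 0.1710, 0.2450, 0.3960, 0.5830, 0.7730, 1.0000
Σ (Xₖ−Xₖ₋₁)(Yₖ+Yₖ₋₁) = (1/8)(0.0460+0.0000) + (1/8)(0.0970+0.0460) + (1/8)(0.1710+0.0970) + (1/8)(0.2450+0.1710) + (1/8)(0.3960+0.2450) + (1/8)(0.5830+0.3960) + (1/8)(0.7730+0.5830) + (1/8)(1.0000+0.7730)
  = 0.0057 + 0.0179 + 0.0335 + 0.0520 + 0.0801 + 0.1224 + 0.1695 + 0.2216 = 0.7027
G = 1 − 0.7027 = 0.2973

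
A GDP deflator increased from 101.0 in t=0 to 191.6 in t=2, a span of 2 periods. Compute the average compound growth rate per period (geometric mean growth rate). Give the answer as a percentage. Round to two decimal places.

37.73%

Growth factor = (191.6/101.0)^(1/2) = (1.897030)^(1/2) = 1.377327
Growth rate = 1.377327 − 1 = 0.377327 = 37.7327%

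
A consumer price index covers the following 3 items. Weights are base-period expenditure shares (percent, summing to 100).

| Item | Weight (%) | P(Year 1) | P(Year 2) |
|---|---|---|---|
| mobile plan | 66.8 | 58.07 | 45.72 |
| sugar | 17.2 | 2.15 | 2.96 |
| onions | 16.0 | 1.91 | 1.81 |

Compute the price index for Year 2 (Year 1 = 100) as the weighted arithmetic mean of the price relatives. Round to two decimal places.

91.44

mobile plan: 66.8 × (45.72/58.07) = 66.8 × 0.787326 = 52.5934
sugar: 17.2 × (2.96/2.15) = 17.2 × 1.376744 = 23.6800
onions: 16.0 × (1.81/1.91) = 16.0 × 0.947644 = 15.1623
Index = Σ wᵢ·(p₁ᵢ/p₀ᵢ) = 52.5934 + 23.6800 + 15.1623 = 91.4357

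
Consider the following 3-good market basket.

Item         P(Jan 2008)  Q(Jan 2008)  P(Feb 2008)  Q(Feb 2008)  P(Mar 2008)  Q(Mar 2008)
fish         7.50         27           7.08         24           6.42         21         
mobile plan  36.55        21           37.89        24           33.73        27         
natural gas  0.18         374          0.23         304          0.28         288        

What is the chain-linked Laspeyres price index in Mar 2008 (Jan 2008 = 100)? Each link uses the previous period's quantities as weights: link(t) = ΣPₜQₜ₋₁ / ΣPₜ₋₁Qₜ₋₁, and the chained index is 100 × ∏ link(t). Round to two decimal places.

94.38

Link Jan 2008→Feb 2008:
ΣP(Feb 2008)Q(Jan 2008) = 7.08×27 + 37.89×21 + 0.23×374 = 191.16 + 795.69 + 86.02 = 1072.87
ΣP(Jan 2008)Q(Jan 2008) = 7.50×27 + 36.55×21 + 0.18×374 = 202.5 + 767.55 + 67.32 = 1037.37
link = 1072.87/1037.37 = 1.034221
Link Feb 2008→Mar 2008:
ΣP(Mar 2008)Q(Feb 2008) = 6.42×24 + 33.73×24 + 0.28×304 = 154.08 + 809.52 + 85.12 = 1048.72
ΣP(Feb 2008)Q(Feb 2008) = 7.08×24 + 37.89×24 + 0.23×304 = 169.92 + 909.36 + 69.92 = 1149.2
link = 1048.72/1149.2 = 0.912565
Chained index = 100 × 1.034221 × 0.912565 = 94.3794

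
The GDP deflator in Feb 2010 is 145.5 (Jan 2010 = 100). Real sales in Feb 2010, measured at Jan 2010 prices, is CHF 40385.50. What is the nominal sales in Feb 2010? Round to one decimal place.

58760.9

Nominal = Real × (Index/100) = 40385.50 × (145.5/100)
        = 40385.50 × 1.455 = 58760.9025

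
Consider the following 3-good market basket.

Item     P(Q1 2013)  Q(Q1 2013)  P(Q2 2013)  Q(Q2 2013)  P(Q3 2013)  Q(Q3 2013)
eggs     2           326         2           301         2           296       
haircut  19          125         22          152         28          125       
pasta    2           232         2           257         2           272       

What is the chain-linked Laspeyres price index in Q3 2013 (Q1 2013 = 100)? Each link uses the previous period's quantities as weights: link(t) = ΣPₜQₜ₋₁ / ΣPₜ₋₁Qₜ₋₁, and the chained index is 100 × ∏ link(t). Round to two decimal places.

133.39

Link Q1 2013→Q2 2013:
ΣP(Q2 2013)Q(Q1 2013) = 2×326 + 22×125 + 2×232 = 652 + 2750 + 464 = 3866
ΣP(Q1 2013)Q(Q1 2013) = 2×326 + 19×125 + 2×232 = 652 + 2375 + 464 = 3491
link = 3866/3491 = 1.107419
Link Q2 2013→Q3 2013:
ΣP(Q3 2013)Q(Q2 2013) = 2×301 + 28×152 + 2×257 = 602 + 4256 + 514 = 5372
ΣP(Q2 2013)Q(Q2 2013) = 2×301 + 22×152 + 2×257 = 602 + 3344 + 514 = 4460
link = 5372/4460 = 1.204484
Chained index = 100 × 1.107419 × 1.204484 = 133.3869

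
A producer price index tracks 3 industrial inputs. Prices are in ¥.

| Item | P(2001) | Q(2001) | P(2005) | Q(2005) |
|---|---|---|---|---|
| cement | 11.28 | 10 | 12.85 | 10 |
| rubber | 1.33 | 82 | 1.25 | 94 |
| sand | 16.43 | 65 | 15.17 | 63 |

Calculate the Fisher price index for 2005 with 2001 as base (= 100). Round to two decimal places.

Laspeyres component (base-period weights):
ΣP(2005)Q(2001) = 12.85×10 + 1.25×82 + 15.17×65 = 128.5 + 102.5 + 986.05 = 1217.05
ΣP(2001)Q(2001) = 11.28×10 + 1.33×82 + 16.43×65 = 112.8 + 109.06 + 1067.95 = 1289.81
L = 1217.05 / 1289.81 × 100 = 94.3589
Paasche component (current-period weights):
ΣP(2005)Q(2005) = 12.85×10 + 1.25×94 + 15.17×63 = 128.5 + 117.5 + 955.71 = 1201.71
ΣP(2001)Q(2005) = 11.28×10 + 1.33×94 + 16.43×63 = 112.8 + 125.02 + 1035.09 = 1272.91
P = 1201.71 / 1272.91 × 100 = 94.4065
Fisher = √(L × P) = √(94.3589 × 94.4065) = 94.3827

94.38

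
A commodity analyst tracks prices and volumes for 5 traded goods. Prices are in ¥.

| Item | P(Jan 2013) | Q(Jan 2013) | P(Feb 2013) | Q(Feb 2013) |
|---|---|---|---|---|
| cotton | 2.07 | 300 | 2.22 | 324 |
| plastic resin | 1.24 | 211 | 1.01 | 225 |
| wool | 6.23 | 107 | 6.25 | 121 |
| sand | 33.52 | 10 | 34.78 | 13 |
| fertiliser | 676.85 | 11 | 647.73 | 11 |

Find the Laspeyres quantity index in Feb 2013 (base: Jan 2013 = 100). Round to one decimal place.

Laspeyres quantity index uses base-period prices as weights.
ΣP(Jan 2013)·Q(Feb 2013) = 2.07×324 + 1.24×225 + 6.23×121 + 33.52×13 + 676.85×11 = 670.68 + 279 + 753.83 + 435.76 + 7445.35 = 9584.62
ΣP(Jan 2013)·Q(Jan 2013) = 2.07×300 + 1.24×211 + 6.23×107 + 33.52×10 + 676.85×11 = 621 + 261.64 + 666.61 + 335.2 + 7445.35 = 9329.8
Index = 9584.62 / 9329.8 × 100 = 102.7312

102.7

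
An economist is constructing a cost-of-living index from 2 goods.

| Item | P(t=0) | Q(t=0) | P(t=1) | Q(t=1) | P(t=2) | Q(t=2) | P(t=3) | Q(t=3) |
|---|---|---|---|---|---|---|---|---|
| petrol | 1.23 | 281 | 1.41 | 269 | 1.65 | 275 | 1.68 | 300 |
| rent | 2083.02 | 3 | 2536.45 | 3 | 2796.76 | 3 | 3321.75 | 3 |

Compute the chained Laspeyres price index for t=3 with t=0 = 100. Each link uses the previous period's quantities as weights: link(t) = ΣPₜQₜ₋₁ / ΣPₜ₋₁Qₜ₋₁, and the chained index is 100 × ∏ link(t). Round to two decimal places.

158.27

Link t=0→t=1:
ΣP(t=1)Q(t=0) = 1.41×281 + 2536.45×3 = 396.21 + 7609.35 = 8005.56
ΣP(t=0)Q(t=0) = 1.23×281 + 2083.02×3 = 345.63 + 6249.06 = 6594.69
link = 8005.56/6594.69 = 1.213940
Link t=1→t=2:
ΣP(t=2)Q(t=1) = 1.65×269 + 2796.76×3 = 443.85 + 8390.28 = 8834.13
ΣP(t=1)Q(t=1) = 1.41×269 + 2536.45×3 = 379.29 + 7609.35 = 7988.64
link = 8834.13/7988.64 = 1.105837
Link t=2→t=3:
ΣP(t=3)Q(t=2) = 1.68×275 + 3321.75×3 = 462 + 9965.25 = 10427.25
ΣP(t=2)Q(t=2) = 1.65×275 + 2796.76×3 = 453.75 + 8390.28 = 8844.03
link = 10427.25/8844.03 = 1.179016
Chained index = 100 × 1.213940 × 1.105837 × 1.179016 = 158.2734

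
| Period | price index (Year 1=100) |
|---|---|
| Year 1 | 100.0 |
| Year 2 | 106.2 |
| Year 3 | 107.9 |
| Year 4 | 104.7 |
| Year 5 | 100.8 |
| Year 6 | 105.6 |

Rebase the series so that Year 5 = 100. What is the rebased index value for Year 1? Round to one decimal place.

99.2

Rebased(Year 1) = 100.0 / 100.8 × 100 = 99.2063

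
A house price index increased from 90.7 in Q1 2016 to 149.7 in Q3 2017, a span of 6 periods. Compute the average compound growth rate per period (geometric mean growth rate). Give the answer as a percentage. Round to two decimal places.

8.71%

Growth factor = (149.7/90.7)^(1/6) = (1.650496)^(1/6) = 1.087099
Growth rate = 1.087099 − 1 = 0.087099 = 8.7099%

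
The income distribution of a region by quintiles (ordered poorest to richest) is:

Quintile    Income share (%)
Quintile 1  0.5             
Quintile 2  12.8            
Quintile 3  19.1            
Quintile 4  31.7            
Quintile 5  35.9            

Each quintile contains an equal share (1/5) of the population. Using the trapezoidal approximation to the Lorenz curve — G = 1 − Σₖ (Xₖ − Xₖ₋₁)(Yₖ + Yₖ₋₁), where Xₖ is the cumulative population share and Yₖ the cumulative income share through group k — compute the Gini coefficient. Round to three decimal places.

0.359

Cumulative income shares Yₖ: 0.0050, 0.1330, 0.3240, 0.6410, 1.0000
Σ (Xₖ−Xₖ₋₁)(Yₖ+Yₖ₋₁) = (1/5)(0.0050+0.0000) + (1/5)(0.1330+0.0050) + (1/5)(0.3240+0.1330) + (1/5)(0.6410+0.3240) + (1/5)(1.0000+0.6410)
  = 0.0010 + 0.0276 + 0.0914 + 0.1930 + 0.3282 = 0.6412
G = 1 − 0.6412 = 0.3588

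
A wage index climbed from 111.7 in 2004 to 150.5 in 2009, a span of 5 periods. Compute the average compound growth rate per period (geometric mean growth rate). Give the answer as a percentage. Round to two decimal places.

Growth factor = (150.5/111.7)^(1/5) = (1.347359)^(1/5) = 1.061443
Growth rate = 1.061443 − 1 = 0.061443 = 6.1443%

6.14%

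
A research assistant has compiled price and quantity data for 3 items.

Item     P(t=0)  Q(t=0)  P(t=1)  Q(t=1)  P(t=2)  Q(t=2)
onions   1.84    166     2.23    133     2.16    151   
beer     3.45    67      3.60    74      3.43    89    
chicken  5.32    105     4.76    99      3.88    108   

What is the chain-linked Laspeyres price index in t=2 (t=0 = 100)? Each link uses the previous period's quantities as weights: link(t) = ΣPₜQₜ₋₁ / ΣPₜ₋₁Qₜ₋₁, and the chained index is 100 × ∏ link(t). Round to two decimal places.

90.77

Link t=0→t=1:
ΣP(t=1)Q(t=0) = 2.23×166 + 3.60×67 + 4.76×105 = 370.18 + 241.2 + 499.8 = 1111.18
ΣP(t=0)Q(t=0) = 1.84×166 + 3.45×67 + 5.32×105 = 305.44 + 231.15 + 558.6 = 1095.19
link = 1111.18/1095.19 = 1.014600
Link t=1→t=2:
ΣP(t=2)Q(t=1) = 2.16×133 + 3.43×74 + 3.88×99 = 287.28 + 253.82 + 384.12 = 925.22
ΣP(t=1)Q(t=1) = 2.23×133 + 3.60×74 + 4.76×99 = 296.59 + 266.4 + 471.24 = 1034.23
link = 925.22/1034.23 = 0.894598
Chained index = 100 × 1.014600 × 0.894598 = 90.7659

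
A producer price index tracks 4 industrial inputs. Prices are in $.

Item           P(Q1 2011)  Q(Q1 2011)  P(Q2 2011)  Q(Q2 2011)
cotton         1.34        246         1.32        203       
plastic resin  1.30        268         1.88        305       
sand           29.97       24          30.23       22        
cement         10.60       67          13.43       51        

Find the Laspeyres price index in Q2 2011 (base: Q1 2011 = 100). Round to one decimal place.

116.4

Laspeyres price index uses base-period quantities as weights.
ΣP(Q2 2011)·Q(Q1 2011) = 1.32×246 + 1.88×268 + 30.23×24 + 13.43×67 = 324.72 + 503.84 + 725.52 + 899.81 = 2453.89
ΣP(Q1 2011)·Q(Q1 2011) = 1.34×246 + 1.30×268 + 29.97×24 + 10.60×67 = 329.64 + 348.4 + 719.28 + 710.2 = 2107.52
Index = 2453.89 / 2107.52 × 100 = 116.4350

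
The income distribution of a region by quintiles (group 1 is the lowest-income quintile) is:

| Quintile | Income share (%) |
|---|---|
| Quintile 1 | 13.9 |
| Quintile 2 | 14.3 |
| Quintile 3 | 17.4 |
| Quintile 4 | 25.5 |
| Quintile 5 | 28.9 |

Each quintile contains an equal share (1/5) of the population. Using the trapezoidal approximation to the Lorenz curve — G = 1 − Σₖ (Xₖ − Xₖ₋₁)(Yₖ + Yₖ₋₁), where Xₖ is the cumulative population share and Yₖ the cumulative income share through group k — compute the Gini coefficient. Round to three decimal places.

0.165

Cumulative income shares Yₖ: 0.1390, 0.2820, 0.4560, 0.7110, 1.0000
Σ (Xₖ−Xₖ₋₁)(Yₖ+Yₖ₋₁) = (1/5)(0.1390+0.0000) + (1/5)(0.2820+0.1390) + (1/5)(0.4560+0.2820) + (1/5)(0.7110+0.4560) + (1/5)(1.0000+0.7110)
  = 0.0278 + 0.0842 + 0.1476 + 0.2334 + 0.3422 = 0.8352
G = 1 − 0.8352 = 0.1648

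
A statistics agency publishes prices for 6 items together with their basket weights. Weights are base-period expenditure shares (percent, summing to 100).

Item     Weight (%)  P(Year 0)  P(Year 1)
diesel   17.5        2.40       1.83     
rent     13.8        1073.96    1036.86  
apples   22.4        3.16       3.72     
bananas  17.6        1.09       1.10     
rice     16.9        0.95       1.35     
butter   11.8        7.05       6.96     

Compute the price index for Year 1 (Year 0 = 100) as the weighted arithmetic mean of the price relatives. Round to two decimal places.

diesel: 17.5 × (1.83/2.40) = 17.5 × 0.762500 = 13.3438
rent: 13.8 × (1036.86/1073.96) = 13.8 × 0.965455 = 13.3233
apples: 22.4 × (3.72/3.16) = 22.4 × 1.177215 = 26.3696
bananas: 17.6 × (1.10/1.09) = 17.6 × 1.009174 = 17.7615
rice: 16.9 × (1.35/0.95) = 16.9 × 1.421053 = 24.0158
butter: 11.8 × (6.96/7.05) = 11.8 × 0.987234 = 11.6494
Index = Σ wᵢ·(p₁ᵢ/p₀ᵢ) = 13.3438 + 13.3233 + 26.3696 + 17.7615 + 24.0158 + 11.6494 = 106.4633

106.46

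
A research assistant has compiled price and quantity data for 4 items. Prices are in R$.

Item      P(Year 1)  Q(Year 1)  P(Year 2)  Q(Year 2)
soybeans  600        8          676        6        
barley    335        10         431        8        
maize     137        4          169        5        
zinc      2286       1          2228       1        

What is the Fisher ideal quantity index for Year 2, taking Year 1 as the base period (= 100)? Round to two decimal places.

Laspeyres component (base-period weights):
ΣP(Year 1)Q(Year 2) = 600×6 + 335×8 + 137×5 + 2286×1 = 3600 + 2680 + 685 + 2286 = 9251
ΣP(Year 1)Q(Year 1) = 600×8 + 335×10 + 137×4 + 2286×1 = 4800 + 3350 + 548 + 2286 = 10984
L = 9251 / 10984 × 100 = 84.2225
Paasche component (current-period weights):
ΣP(Year 2)Q(Year 2) = 676×6 + 431×8 + 169×5 + 2228×1 = 4056 + 3448 + 845 + 2228 = 10577
ΣP(Year 2)Q(Year 1) = 676×8 + 431×10 + 169×4 + 2228×1 = 5408 + 4310 + 676 + 2228 = 12622
P = 10577 / 12622 × 100 = 83.7981
Fisher = √(L × P) = √(84.2225 × 83.7981) = 84.0100

84.01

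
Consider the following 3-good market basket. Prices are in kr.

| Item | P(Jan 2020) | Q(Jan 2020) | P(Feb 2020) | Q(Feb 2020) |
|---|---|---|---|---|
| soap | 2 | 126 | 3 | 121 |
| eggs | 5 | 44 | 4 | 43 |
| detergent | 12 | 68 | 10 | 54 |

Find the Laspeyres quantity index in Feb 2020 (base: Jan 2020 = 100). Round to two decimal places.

85.79

Laspeyres quantity index uses base-period prices as weights.
ΣP(Jan 2020)·Q(Feb 2020) = 2×121 + 5×43 + 12×54 = 242 + 215 + 648 = 1105
ΣP(Jan 2020)·Q(Jan 2020) = 2×126 + 5×44 + 12×68 = 252 + 220 + 816 = 1288
Index = 1105 / 1288 × 100 = 85.7919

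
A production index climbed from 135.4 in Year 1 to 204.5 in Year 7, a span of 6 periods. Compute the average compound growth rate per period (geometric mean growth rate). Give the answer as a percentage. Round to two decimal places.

Growth factor = (204.5/135.4)^(1/6) = (1.510340)^(1/6) = 1.071139
Growth rate = 1.071139 − 1 = 0.071139 = 7.1139%

7.11%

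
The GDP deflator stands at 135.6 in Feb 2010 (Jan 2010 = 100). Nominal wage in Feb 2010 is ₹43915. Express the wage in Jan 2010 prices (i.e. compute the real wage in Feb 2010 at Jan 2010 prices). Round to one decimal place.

32385.7

Real = Nominal ÷ (Index/100) = 43915 ÷ (135.6/100)
     = 43915 ÷ 1.356 = 32385.6932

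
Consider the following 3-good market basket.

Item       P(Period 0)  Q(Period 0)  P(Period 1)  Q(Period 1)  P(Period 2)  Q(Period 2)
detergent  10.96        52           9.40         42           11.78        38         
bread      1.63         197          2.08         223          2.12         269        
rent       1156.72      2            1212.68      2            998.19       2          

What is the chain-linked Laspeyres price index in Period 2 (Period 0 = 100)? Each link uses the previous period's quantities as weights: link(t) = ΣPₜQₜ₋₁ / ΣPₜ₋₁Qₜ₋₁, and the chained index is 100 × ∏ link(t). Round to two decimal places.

Link Period 0→Period 1:
ΣP(Period 1)Q(Period 0) = 9.40×52 + 2.08×197 + 1212.68×2 = 488.8 + 409.76 + 2425.36 = 3323.92
ΣP(Period 0)Q(Period 0) = 10.96×52 + 1.63×197 + 1156.72×2 = 569.92 + 321.11 + 2313.44 = 3204.47
link = 3323.92/3204.47 = 1.037276
Link Period 1→Period 2:
ΣP(Period 2)Q(Period 1) = 11.78×42 + 2.12×223 + 998.19×2 = 494.76 + 472.76 + 1996.38 = 2963.9
ΣP(Period 1)Q(Period 1) = 9.40×42 + 2.08×223 + 1212.68×2 = 394.8 + 463.84 + 2425.36 = 3284
link = 2963.9/3284 = 0.902527
Chained index = 100 × 1.037276 × 0.902527 = 93.6170

93.62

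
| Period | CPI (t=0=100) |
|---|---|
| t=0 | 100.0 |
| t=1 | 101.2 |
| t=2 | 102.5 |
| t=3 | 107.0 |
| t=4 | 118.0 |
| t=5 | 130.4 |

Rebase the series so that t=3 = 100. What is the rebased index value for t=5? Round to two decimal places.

Rebased(t=5) = 130.4 / 107.0 × 100 = 121.8692

121.87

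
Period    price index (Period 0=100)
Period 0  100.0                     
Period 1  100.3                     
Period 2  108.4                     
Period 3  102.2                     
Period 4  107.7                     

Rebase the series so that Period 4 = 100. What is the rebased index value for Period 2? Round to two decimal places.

100.65

Rebased(Period 2) = 108.4 / 107.7 × 100 = 100.6500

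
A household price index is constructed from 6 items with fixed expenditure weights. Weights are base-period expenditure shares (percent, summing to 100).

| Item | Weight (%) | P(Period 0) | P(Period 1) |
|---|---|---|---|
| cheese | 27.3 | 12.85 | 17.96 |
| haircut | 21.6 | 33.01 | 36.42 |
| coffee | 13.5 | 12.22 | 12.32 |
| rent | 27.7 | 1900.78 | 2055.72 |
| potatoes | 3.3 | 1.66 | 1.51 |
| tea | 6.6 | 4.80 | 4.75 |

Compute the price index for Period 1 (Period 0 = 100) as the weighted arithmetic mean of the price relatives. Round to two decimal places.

cheese: 27.3 × (17.96/12.85) = 27.3 × 1.397665 = 38.1563
haircut: 21.6 × (36.42/33.01) = 21.6 × 1.103302 = 23.8313
coffee: 13.5 × (12.32/12.22) = 13.5 × 1.008183 = 13.6105
rent: 27.7 × (2055.72/1900.78) = 27.7 × 1.081514 = 29.9579
potatoes: 3.3 × (1.51/1.66) = 3.3 × 0.909639 = 3.0018
tea: 6.6 × (4.75/4.80) = 6.6 × 0.989583 = 6.5312
Index = Σ wᵢ·(p₁ᵢ/p₀ᵢ) = 38.1563 + 23.8313 + 13.6105 + 29.9579 + 3.0018 + 6.5312 = 115.0891

115.09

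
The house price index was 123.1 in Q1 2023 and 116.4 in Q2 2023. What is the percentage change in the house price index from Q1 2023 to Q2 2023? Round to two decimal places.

Change = (116.4 − 123.1) / 123.1 × 100
       = -6.7 / 123.1 × 100 = -5.4427%

-5.44%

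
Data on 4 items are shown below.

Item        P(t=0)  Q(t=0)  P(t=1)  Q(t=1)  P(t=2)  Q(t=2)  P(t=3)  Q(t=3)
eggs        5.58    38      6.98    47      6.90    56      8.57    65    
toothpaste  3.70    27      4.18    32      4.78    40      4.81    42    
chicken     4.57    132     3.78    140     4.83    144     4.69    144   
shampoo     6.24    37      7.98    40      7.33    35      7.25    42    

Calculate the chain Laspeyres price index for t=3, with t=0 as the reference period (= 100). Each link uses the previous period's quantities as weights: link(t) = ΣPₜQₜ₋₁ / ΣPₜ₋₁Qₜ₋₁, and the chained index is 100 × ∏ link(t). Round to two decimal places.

Link t=0→t=1:
ΣP(t=1)Q(t=0) = 6.98×38 + 4.18×27 + 3.78×132 + 7.98×37 = 265.24 + 112.86 + 498.96 + 295.26 = 1172.32
ΣP(t=0)Q(t=0) = 5.58×38 + 3.70×27 + 4.57×132 + 6.24×37 = 212.04 + 99.9 + 603.24 + 230.88 = 1146.06
link = 1172.32/1146.06 = 1.022913
Link t=1→t=2:
ΣP(t=2)Q(t=1) = 6.90×47 + 4.78×32 + 4.83×140 + 7.33×40 = 324.3 + 152.96 + 676.2 + 293.2 = 1446.66
ΣP(t=1)Q(t=1) = 6.98×47 + 4.18×32 + 3.78×140 + 7.98×40 = 328.06 + 133.76 + 529.2 + 319.2 = 1310.22
link = 1446.66/1310.22 = 1.104135
Link t=2→t=3:
ΣP(t=3)Q(t=2) = 8.57×56 + 4.81×40 + 4.69×144 + 7.25×35 = 479.92 + 192.4 + 675.36 + 253.75 = 1601.43
ΣP(t=2)Q(t=2) = 6.90×56 + 4.78×40 + 4.83×144 + 7.33×35 = 386.4 + 191.2 + 695.52 + 256.55 = 1529.67
link = 1601.43/1529.67 = 1.046912
Chained index = 100 × 1.022913 × 1.104135 × 1.046912 = 118.2419

118.24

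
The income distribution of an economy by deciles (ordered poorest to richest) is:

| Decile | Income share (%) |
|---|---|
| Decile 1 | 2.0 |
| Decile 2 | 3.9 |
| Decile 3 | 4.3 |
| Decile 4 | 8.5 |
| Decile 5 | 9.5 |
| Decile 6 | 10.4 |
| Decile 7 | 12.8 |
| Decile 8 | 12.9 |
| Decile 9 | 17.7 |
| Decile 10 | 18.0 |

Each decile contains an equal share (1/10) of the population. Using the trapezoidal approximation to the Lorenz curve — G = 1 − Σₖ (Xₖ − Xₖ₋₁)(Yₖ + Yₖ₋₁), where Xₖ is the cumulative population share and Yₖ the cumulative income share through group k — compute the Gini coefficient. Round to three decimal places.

Cumulative income shares Yₖ: 0.0200, 0.0590, 0.1020, 0.1870, 0.2820, 0.3860, 0.5140, 0.6430, 0.8200, 1.0000
Σ (Xₖ−Xₖ₋₁)(Yₖ+Yₖ₋₁) = (1/10)(0.0200+0.0000) + (1/10)(0.0590+0.0200) + (1/10)(0.1020+0.0590) + (1/10)(0.1870+0.1020) + (1/10)(0.2820+0.1870) + (1/10)(0.3860+0.2820) + (1/10)(0.5140+0.3860) + (1/10)(0.6430+0.5140) + (1/10)(0.8200+0.6430) + (1/10)(1.0000+0.8200)
  = 0.0020 + 0.0079 + 0.0161 + 0.0289 + 0.0469 + 0.0668 + 0.0900 + 0.1157 + 0.1463 + 0.1820 = 0.7026
G = 1 − 0.7026 = 0.2974

0.297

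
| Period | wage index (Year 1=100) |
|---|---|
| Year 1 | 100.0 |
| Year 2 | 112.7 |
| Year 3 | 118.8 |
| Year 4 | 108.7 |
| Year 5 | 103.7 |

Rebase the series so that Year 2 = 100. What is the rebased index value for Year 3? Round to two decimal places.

Rebased(Year 3) = 118.8 / 112.7 × 100 = 105.4126

105.41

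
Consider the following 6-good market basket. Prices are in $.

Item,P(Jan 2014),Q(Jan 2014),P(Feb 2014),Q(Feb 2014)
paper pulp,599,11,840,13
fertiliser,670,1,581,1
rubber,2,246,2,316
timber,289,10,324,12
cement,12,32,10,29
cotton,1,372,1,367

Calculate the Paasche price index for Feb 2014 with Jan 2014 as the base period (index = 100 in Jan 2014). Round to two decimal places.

125.66

Paasche price index uses current-period quantities as weights.
ΣP(Feb 2014)·Q(Feb 2014) = 840×13 + 581×1 + 2×316 + 324×12 + 10×29 + 1×367 = 10920 + 581 + 632 + 3888 + 290 + 367 = 16678
ΣP(Jan 2014)·Q(Feb 2014) = 599×13 + 670×1 + 2×316 + 289×12 + 12×29 + 1×367 = 7787 + 670 + 632 + 3468 + 348 + 367 = 13272
Index = 16678 / 13272 × 100 = 125.6631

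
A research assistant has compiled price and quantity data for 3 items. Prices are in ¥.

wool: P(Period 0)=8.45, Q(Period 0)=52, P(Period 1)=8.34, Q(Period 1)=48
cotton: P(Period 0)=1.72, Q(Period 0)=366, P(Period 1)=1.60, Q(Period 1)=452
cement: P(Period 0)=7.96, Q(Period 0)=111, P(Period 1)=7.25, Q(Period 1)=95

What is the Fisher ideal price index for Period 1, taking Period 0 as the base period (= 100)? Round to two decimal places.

Laspeyres component (base-period weights):
ΣP(Period 1)Q(Period 0) = 8.34×52 + 1.60×366 + 7.25×111 = 433.68 + 585.6 + 804.75 = 1824.03
ΣP(Period 0)Q(Period 0) = 8.45×52 + 1.72×366 + 7.96×111 = 439.4 + 629.52 + 883.56 = 1952.48
L = 1824.03 / 1952.48 × 100 = 93.4212
Paasche component (current-period weights):
ΣP(Period 1)Q(Period 1) = 8.34×48 + 1.60×452 + 7.25×95 = 400.32 + 723.2 + 688.75 = 1812.27
ΣP(Period 0)Q(Period 1) = 8.45×48 + 1.72×452 + 7.96×95 = 405.6 + 777.44 + 756.2 = 1939.24
P = 1812.27 / 1939.24 × 100 = 93.4526
Fisher = √(L × P) = √(93.4212 × 93.4526) = 93.4369

93.44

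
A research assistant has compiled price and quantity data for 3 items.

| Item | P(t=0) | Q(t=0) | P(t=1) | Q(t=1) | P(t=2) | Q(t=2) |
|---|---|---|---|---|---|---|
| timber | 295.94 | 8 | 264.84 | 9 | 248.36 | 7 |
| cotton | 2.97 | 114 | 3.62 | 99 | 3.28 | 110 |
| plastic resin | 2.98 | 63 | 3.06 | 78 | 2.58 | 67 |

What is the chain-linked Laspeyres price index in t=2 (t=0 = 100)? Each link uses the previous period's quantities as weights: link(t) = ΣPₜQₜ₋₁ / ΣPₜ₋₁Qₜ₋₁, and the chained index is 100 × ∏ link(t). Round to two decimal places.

87.21

Link t=0→t=1:
ΣP(t=1)Q(t=0) = 264.84×8 + 3.62×114 + 3.06×63 = 2118.72 + 412.68 + 192.78 = 2724.18
ΣP(t=0)Q(t=0) = 295.94×8 + 2.97×114 + 2.98×63 = 2367.52 + 338.58 + 187.74 = 2893.84
link = 2724.18/2893.84 = 0.941372
Link t=1→t=2:
ΣP(t=2)Q(t=1) = 248.36×9 + 3.28×99 + 2.58×78 = 2235.24 + 324.72 + 201.24 = 2761.2
ΣP(t=1)Q(t=1) = 264.84×9 + 3.62×99 + 3.06×78 = 2383.56 + 358.38 + 238.68 = 2980.62
link = 2761.2/2980.62 = 0.926384
Chained index = 100 × 0.941372 × 0.926384 = 87.2072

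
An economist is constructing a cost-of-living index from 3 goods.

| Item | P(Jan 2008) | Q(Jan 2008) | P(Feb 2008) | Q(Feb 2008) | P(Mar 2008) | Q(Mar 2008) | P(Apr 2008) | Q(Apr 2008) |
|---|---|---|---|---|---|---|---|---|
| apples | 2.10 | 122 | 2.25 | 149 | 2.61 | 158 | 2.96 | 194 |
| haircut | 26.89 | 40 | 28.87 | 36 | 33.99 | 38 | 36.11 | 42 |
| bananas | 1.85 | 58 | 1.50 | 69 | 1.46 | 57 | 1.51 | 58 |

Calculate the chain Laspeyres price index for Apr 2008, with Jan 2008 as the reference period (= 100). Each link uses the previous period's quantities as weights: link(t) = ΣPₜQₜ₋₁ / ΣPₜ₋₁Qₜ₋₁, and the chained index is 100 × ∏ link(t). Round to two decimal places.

Link Jan 2008→Feb 2008:
ΣP(Feb 2008)Q(Jan 2008) = 2.25×122 + 28.87×40 + 1.50×58 = 274.5 + 1154.8 + 87 = 1516.3
ΣP(Jan 2008)Q(Jan 2008) = 2.10×122 + 26.89×40 + 1.85×58 = 256.2 + 1075.6 + 107.3 = 1439.1
link = 1516.3/1439.1 = 1.053645
Link Feb 2008→Mar 2008:
ΣP(Mar 2008)Q(Feb 2008) = 2.61×149 + 33.99×36 + 1.46×69 = 388.89 + 1223.64 + 100.74 = 1713.27
ΣP(Feb 2008)Q(Feb 2008) = 2.25×149 + 28.87×36 + 1.50×69 = 335.25 + 1039.32 + 103.5 = 1478.07
link = 1713.27/1478.07 = 1.159126
Link Mar 2008→Apr 2008:
ΣP(Apr 2008)Q(Mar 2008) = 2.96×158 + 36.11×38 + 1.51×57 = 467.68 + 1372.18 + 86.07 = 1925.93
ΣP(Mar 2008)Q(Mar 2008) = 2.61×158 + 33.99×38 + 1.46×57 = 412.38 + 1291.62 + 83.22 = 1787.22
link = 1925.93/1787.22 = 1.077612
Chained index = 100 × 1.053645 × 1.159126 × 1.077612 = 131.6096

131.61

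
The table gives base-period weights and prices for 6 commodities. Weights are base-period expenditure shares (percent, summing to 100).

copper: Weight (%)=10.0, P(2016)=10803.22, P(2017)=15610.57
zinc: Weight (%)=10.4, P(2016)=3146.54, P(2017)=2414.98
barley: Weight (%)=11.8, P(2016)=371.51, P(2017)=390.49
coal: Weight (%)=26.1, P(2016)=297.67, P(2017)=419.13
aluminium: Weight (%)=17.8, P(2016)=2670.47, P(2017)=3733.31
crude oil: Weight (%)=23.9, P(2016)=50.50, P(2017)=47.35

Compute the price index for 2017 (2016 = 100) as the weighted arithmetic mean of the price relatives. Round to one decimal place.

copper: 10.0 × (15610.57/10803.22) = 10.0 × 1.444992 = 14.4499
zinc: 10.4 × (2414.98/3146.54) = 10.4 × 0.767503 = 7.9820
barley: 11.8 × (390.49/371.51) = 11.8 × 1.051089 = 12.4028
coal: 26.1 × (419.13/297.67) = 26.1 × 1.408036 = 36.7497
aluminium: 17.8 × (3733.31/2670.47) = 17.8 × 1.397997 = 24.8844
crude oil: 23.9 × (47.35/50.50) = 23.9 × 0.937624 = 22.4092
Index = Σ wᵢ·(p₁ᵢ/p₀ᵢ) = 14.4499 + 7.9820 + 12.4028 + 36.7497 + 24.8844 + 22.4092 = 118.8781

118.9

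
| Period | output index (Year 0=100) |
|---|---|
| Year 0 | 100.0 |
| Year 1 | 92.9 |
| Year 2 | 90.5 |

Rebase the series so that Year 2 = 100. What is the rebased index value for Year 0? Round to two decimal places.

110.50

Rebased(Year 0) = 100.0 / 90.5 × 100 = 110.4972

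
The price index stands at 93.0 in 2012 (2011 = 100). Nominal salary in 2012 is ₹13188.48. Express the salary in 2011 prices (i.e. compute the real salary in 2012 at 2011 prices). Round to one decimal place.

Real = Nominal ÷ (Index/100) = 13188.48 ÷ (93.0/100)
     = 13188.48 ÷ 0.930 = 14181.1613

14181.2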